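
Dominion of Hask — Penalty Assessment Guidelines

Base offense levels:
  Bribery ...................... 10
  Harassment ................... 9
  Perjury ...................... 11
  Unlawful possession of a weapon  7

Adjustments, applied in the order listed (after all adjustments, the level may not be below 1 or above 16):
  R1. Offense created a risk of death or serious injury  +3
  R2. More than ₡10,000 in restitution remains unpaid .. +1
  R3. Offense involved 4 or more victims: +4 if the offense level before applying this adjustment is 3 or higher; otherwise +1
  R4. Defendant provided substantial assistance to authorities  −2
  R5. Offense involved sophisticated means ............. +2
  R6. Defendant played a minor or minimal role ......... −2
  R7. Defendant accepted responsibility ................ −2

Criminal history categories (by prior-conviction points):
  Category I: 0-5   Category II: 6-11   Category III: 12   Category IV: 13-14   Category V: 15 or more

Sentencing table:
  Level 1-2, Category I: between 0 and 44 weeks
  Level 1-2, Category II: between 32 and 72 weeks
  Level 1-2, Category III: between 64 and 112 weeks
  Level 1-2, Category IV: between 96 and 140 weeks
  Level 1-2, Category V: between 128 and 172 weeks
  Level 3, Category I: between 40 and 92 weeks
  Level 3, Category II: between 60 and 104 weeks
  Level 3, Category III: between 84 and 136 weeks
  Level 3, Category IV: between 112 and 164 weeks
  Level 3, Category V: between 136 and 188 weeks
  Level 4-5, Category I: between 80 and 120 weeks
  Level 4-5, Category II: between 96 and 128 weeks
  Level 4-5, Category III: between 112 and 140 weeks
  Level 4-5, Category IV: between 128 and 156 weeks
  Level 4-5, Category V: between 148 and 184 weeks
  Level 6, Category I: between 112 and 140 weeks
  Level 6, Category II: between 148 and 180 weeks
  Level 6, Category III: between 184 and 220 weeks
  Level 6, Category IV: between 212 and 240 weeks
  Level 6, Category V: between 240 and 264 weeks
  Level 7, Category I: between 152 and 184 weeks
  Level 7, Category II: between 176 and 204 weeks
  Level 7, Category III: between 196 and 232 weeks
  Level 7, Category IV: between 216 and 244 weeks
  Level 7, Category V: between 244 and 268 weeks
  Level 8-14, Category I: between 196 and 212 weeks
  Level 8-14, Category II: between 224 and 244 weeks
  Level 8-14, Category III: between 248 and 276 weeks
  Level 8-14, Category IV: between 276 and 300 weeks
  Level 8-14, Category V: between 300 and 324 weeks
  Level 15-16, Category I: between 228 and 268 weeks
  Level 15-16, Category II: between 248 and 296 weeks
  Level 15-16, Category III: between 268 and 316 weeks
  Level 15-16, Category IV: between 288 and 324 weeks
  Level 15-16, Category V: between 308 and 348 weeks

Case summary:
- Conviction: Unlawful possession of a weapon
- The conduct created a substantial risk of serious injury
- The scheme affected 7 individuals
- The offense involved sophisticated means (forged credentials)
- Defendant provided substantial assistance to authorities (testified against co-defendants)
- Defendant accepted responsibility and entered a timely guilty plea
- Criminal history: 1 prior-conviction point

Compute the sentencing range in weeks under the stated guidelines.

Base offense level for unlawful possession of a weapon: 7.
R1 applies: 7 + 3 = 10.
R3 applies (level before this adjustment is 10 ≥ 3, so +4): 10 + 4 = 14.
R4 applies: 14 − 2 = 12.
R5 applies: 12 + 2 = 14.
R6 does not apply.
R7 applies: 14 − 2 = 12.
Final offense level: 12.
Criminal history: 1 prior point → Category I (0-5).
Level 12 falls in the 8-14 band.
Grid: Level 8-14 × Category I = 196-212 weeks.

196-212 weeks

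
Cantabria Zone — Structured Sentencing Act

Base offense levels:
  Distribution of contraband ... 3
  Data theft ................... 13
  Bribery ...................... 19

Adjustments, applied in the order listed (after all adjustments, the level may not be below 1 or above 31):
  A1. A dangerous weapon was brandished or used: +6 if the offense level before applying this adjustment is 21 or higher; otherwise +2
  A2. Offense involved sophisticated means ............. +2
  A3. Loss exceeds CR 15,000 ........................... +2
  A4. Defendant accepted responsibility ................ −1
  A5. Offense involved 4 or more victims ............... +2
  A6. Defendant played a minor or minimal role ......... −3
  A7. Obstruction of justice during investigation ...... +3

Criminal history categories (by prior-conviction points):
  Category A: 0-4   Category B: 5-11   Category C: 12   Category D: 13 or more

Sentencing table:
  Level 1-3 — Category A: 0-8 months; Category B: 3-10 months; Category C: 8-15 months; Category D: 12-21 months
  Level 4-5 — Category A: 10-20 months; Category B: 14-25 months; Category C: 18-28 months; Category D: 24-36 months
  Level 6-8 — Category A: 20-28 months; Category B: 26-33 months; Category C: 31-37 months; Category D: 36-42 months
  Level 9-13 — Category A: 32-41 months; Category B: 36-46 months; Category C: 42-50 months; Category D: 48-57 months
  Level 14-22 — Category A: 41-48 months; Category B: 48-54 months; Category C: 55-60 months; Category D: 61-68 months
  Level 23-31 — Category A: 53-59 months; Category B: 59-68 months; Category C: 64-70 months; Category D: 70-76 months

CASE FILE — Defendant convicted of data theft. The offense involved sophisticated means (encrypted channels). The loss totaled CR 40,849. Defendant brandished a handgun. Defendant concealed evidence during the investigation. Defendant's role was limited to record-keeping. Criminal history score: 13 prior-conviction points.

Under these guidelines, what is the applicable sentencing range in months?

61-68 months

Base offense level for data theft: 13.
A1 applies (level before this adjustment is 13 < 21, so +2): 13 + 2 = 15.
A2 applies: 15 + 2 = 17.
A3 applies: 17 + 2 = 19.
A6 applies: 19 − 3 = 16.
A7 applies: 16 + 3 = 19.
Final offense level: 19.
Criminal history: 13 prior points → Category D (13+).
Level 19 falls in the 14-22 band.
Grid: Level 14-22 × Category D = 61-68 months.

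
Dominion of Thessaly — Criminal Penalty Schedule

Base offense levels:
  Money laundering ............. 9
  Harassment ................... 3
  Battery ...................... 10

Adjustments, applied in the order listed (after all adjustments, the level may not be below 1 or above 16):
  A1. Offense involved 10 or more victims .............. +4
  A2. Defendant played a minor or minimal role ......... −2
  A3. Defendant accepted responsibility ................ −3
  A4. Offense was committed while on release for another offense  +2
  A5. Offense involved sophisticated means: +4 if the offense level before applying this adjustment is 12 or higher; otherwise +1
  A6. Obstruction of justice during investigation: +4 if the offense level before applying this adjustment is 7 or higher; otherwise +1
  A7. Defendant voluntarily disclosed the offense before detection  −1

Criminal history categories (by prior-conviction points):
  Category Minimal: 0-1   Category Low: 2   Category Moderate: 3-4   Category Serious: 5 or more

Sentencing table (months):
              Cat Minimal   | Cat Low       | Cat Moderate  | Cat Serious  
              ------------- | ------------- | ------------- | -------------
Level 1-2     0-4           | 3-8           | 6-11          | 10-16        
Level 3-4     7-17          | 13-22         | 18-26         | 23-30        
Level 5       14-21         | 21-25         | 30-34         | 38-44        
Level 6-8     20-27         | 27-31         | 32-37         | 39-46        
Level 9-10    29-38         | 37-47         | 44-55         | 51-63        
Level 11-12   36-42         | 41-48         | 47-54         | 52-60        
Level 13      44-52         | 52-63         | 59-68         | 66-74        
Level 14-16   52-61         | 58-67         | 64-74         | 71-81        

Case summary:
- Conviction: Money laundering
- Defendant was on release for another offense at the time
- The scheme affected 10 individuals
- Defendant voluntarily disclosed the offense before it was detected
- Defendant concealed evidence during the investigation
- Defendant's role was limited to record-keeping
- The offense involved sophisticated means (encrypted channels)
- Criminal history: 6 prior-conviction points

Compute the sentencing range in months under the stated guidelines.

71-81 months

Base offense level for money laundering: 9.
A1 applies: 9 + 4 = 13.
A2 applies: 13 − 2 = 11.
A4 applies: 11 + 2 = 13.
A5 applies (level before this adjustment is 13 ≥ 12, so +4): 13 + 4 = 17.
A6 applies (level before this adjustment is 17 ≥ 7, so +4): 17 + 4 = 21.
A7 applies: 21 − 1 = 20.
Level 20 exceeds the maximum of 16; capped at 16.
Final offense level: 16.
Criminal history: 6 prior points → Category Serious (5+).
Level 16 falls in the 14-16 band.
Grid: Level 14-16 × Category Serious = 71-81 months.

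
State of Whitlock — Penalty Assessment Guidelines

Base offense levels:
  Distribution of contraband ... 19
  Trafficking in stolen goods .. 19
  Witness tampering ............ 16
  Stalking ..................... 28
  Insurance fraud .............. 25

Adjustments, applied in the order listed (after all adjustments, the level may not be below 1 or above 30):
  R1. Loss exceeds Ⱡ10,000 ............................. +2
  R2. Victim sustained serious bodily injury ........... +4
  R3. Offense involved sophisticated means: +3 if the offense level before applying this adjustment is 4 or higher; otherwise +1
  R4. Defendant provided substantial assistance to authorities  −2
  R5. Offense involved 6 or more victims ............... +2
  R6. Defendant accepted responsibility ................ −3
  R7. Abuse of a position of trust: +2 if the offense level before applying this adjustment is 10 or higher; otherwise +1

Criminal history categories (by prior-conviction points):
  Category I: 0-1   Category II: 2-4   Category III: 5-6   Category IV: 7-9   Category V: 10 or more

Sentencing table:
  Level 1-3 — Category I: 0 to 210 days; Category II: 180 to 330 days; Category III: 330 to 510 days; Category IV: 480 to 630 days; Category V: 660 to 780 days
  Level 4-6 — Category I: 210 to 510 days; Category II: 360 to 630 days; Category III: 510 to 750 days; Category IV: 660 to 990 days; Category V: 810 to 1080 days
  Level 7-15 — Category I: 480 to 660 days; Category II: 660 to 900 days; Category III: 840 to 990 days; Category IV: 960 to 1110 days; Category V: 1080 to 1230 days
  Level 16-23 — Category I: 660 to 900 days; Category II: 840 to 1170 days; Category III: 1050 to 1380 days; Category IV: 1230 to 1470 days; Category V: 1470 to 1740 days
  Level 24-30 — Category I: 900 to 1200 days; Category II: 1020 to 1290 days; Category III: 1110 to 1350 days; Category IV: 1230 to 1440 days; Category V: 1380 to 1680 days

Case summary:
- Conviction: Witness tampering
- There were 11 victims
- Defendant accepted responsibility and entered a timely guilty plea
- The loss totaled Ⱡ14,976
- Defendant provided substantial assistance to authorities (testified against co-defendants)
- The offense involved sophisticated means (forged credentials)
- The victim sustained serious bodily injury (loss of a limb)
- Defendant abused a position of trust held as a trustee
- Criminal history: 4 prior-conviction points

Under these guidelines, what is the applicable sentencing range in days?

1020-1290 days

Base offense level for witness tampering: 16.
R1 applies: 16 + 2 = 18.
R2 applies: 18 + 4 = 22.
R3 applies (level before this adjustment is 22 ≥ 4, so +3): 22 + 3 = 25.
R4 applies: 25 − 2 = 23.
R5 applies: 23 + 2 = 25.
R6 applies: 25 − 3 = 22.
R7 applies (level before this adjustment is 22 ≥ 10, so +2): 22 + 2 = 24.
Final offense level: 24.
Criminal history: 4 prior points → Category II (2-4).
Level 24 falls in the 24-30 band.
Grid: Level 24-30 × Category II = 1020-1290 days.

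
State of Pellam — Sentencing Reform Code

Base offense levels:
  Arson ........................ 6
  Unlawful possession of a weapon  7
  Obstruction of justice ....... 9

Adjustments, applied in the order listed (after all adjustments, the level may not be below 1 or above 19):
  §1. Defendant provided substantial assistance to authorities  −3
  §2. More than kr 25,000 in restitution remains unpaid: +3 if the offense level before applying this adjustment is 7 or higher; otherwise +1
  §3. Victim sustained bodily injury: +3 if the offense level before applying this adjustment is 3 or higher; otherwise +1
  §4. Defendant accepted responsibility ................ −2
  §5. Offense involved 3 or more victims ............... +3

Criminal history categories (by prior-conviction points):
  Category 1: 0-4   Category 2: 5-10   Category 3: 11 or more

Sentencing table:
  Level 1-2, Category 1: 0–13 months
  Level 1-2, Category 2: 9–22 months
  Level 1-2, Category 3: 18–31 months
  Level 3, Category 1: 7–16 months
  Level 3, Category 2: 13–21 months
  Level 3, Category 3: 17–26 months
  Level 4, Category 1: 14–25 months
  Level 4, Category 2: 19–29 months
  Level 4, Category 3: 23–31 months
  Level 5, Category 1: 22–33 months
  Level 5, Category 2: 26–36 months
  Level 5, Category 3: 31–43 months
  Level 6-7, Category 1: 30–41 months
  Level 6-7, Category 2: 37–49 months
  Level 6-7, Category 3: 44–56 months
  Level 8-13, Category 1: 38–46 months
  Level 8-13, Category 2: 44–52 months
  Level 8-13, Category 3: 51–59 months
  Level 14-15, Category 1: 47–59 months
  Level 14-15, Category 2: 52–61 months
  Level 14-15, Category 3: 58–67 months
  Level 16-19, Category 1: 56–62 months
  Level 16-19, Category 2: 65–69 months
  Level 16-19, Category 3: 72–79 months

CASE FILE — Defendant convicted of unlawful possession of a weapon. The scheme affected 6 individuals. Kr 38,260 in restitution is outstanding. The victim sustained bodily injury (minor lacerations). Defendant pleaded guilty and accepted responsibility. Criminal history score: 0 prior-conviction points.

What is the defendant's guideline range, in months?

Base offense level for unlawful possession of a weapon: 7.
§2 applies (level before this adjustment is 7 ≥ 7, so +3): 7 + 3 = 10.
§3 applies (level before this adjustment is 10 ≥ 3, so +3): 10 + 3 = 13.
§4 applies: 13 − 2 = 11.
§5 applies: 11 + 3 = 14.
Final offense level: 14.
Criminal history: 0 prior points → Category 1 (0-4).
Level 14 falls in the 14-15 band.
Grid: Level 14-15 × Category 1 = 47-59 months.

47-59 months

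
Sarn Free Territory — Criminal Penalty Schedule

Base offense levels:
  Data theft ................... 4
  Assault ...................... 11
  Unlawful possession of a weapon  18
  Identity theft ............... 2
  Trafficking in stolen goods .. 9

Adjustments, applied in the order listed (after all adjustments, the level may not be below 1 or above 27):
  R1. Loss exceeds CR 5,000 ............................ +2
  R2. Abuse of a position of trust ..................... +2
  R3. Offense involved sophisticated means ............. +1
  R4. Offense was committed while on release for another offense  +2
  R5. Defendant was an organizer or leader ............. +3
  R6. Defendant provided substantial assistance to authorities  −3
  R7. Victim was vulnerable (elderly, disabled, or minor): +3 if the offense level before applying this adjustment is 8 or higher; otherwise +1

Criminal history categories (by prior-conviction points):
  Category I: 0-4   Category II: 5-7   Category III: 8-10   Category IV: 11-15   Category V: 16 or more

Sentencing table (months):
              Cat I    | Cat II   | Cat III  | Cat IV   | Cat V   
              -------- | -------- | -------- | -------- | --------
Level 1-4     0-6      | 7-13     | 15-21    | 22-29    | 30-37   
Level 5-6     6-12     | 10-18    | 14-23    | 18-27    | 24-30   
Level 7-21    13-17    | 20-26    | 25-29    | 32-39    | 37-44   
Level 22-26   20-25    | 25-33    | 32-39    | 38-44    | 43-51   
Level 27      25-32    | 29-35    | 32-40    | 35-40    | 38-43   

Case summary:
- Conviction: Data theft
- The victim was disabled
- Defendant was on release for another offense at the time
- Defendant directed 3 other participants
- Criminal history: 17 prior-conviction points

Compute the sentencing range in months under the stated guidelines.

Base offense level for data theft: 4.
R1 does not apply.
R2 does not apply.
R3 does not apply.
R4 applies: 4 + 2 = 6.
R5 applies: 6 + 3 = 9.
R7 applies (level before this adjustment is 9 ≥ 8, so +3): 9 + 3 = 12.
Final offense level: 12.
Criminal history: 17 prior points → Category V (16+).
Level 12 falls in the 7-21 band.
Grid: Level 7-21 × Category V = 37-44 months.

37-44 months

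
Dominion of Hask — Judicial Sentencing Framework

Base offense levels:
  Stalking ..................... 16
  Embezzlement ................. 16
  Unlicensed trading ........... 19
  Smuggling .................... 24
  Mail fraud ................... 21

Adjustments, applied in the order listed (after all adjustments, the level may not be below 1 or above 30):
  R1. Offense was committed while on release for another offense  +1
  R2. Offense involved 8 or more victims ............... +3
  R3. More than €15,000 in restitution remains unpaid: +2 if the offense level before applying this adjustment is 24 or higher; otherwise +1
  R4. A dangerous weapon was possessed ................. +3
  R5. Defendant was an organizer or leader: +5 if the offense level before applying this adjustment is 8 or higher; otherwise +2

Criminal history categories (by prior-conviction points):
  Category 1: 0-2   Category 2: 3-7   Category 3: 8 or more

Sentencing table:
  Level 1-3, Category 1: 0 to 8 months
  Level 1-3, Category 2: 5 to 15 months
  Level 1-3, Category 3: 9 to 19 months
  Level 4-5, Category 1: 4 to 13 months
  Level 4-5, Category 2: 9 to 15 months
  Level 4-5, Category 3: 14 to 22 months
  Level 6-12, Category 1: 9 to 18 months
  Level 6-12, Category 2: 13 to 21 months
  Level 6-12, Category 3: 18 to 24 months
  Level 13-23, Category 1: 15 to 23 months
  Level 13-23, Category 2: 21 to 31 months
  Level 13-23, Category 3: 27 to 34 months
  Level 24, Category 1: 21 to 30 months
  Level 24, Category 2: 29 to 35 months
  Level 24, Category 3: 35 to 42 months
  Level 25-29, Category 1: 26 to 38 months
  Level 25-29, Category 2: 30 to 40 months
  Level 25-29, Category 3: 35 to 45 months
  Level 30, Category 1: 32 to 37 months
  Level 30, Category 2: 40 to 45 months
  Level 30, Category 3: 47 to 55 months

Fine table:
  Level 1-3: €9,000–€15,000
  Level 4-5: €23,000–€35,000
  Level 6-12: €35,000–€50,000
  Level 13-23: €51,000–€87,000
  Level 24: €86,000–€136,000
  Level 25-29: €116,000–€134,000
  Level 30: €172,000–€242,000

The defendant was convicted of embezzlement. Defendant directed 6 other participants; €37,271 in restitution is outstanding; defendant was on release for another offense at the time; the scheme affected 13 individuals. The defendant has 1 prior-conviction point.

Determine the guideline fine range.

€116,000–€134,000

Base offense level for embezzlement: 16.
R1 applies: 16 + 1 = 17.
R2 applies: 17 + 3 = 20.
R3 applies (level before this adjustment is 20 < 24, so +1): 20 + 1 = 21.
R5 applies (level before this adjustment is 21 ≥ 8, so +5): 21 + 5 = 26.
Final offense level: 26.
Level 26 falls in the 25-29 band.
Fine table: Level 25-29 → €116,000–€134,000.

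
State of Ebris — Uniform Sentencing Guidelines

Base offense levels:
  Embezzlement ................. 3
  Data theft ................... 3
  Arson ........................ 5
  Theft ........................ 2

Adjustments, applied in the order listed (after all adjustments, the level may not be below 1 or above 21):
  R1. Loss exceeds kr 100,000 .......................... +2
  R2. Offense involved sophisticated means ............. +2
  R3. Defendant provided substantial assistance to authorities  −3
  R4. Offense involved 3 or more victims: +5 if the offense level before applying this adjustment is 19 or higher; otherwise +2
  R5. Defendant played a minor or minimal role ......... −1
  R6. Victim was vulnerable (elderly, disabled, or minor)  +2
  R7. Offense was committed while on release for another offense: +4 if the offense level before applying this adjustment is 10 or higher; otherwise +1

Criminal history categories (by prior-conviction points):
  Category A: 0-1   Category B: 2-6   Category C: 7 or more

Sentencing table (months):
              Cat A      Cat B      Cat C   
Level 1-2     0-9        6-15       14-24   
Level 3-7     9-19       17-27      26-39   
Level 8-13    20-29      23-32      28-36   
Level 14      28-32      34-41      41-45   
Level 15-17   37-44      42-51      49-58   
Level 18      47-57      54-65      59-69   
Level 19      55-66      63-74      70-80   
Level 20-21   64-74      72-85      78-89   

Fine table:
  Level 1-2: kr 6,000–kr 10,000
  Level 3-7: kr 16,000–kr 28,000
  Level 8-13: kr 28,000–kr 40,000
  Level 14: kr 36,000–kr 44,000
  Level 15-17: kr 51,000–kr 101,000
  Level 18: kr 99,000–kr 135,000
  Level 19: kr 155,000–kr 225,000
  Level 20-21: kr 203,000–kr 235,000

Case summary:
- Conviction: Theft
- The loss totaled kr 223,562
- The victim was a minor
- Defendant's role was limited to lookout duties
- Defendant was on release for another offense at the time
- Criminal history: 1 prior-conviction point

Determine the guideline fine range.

Base offense level for theft: 2.
R1 applies: 2 + 2 = 4.
R3 does not apply.
R4 does not apply.
R5 applies: 4 − 1 = 3.
R6 applies: 3 + 2 = 5.
R7 applies (level before this adjustment is 5 < 10, so +1): 5 + 1 = 6.
Final offense level: 6.
Level 6 falls in the 3-7 band.
Fine table: Level 3-7 → kr 16,000–kr 28,000.

kr 16,000–kr 28,000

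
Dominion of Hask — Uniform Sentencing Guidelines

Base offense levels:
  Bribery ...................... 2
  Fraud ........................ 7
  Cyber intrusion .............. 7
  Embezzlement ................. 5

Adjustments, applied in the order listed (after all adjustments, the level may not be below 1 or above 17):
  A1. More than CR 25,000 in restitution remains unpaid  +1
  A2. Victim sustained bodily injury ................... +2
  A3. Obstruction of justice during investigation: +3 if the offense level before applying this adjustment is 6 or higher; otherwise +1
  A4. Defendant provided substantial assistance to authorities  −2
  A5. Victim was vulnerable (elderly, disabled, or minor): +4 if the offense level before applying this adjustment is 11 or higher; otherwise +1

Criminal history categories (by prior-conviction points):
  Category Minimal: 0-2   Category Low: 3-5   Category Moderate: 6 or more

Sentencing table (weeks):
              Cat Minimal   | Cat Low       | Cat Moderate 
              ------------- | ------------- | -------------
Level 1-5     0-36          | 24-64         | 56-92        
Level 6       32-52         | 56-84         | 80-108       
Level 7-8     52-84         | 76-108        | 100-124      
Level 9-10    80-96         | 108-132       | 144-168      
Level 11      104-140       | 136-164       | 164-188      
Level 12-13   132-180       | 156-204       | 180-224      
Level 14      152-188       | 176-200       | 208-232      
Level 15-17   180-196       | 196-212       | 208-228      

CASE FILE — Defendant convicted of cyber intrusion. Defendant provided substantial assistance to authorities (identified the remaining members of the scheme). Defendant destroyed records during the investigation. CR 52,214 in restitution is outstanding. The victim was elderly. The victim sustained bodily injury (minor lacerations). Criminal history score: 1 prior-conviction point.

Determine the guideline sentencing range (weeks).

180-196 weeks

Base offense level for cyber intrusion: 7.
A1 applies: 7 + 1 = 8.
A2 applies: 8 + 2 = 10.
A3 applies (level before this adjustment is 10 ≥ 6, so +3): 10 + 3 = 13.
A4 applies: 13 − 2 = 11.
A5 applies (level before this adjustment is 11 ≥ 11, so +4): 11 + 4 = 15.
Final offense level: 15.
Criminal history: 1 prior point → Category Minimal (0-2).
Level 15 falls in the 15-17 band.
Grid: Level 15-17 × Category Minimal = 180-196 weeks.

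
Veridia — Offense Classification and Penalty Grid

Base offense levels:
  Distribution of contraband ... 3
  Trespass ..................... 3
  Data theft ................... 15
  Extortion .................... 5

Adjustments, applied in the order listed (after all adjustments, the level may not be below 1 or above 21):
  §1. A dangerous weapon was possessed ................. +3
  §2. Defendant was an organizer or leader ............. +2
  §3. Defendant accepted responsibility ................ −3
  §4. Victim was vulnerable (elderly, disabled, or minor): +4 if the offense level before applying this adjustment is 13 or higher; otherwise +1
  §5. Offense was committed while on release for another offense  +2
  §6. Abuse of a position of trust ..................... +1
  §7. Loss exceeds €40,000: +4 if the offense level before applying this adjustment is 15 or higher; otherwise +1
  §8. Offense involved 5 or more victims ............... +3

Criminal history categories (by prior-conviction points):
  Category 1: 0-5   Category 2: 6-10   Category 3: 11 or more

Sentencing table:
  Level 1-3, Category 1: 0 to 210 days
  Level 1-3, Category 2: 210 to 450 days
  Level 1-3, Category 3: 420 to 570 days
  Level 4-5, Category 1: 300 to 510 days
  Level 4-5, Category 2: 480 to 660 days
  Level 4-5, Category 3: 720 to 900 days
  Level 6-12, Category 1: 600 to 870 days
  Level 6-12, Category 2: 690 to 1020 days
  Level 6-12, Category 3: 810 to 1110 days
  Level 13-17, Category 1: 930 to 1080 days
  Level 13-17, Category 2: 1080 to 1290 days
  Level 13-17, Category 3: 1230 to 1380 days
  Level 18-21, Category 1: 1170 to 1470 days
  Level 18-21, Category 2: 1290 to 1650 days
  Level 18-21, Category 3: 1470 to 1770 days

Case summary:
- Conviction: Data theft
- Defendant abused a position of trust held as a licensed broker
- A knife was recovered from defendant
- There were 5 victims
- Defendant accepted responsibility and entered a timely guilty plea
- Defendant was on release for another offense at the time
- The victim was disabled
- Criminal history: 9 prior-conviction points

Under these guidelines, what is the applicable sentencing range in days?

1290-1650 days

Base offense level for data theft: 15.
§1 applies: 15 + 3 = 18.
§3 applies: 18 − 3 = 15.
§4 applies (level before this adjustment is 15 ≥ 13, so +4): 15 + 4 = 19.
§5 applies: 19 + 2 = 21.
§6 applies: 21 + 1 = 22.
§7 does not apply.
§8 applies: 22 + 3 = 25.
Level 25 exceeds the maximum of 21; capped at 21.
Final offense level: 21.
Criminal history: 9 prior points → Category 2 (6-10).
Level 21 falls in the 18-21 band.
Grid: Level 18-21 × Category 2 = 1290-1650 days.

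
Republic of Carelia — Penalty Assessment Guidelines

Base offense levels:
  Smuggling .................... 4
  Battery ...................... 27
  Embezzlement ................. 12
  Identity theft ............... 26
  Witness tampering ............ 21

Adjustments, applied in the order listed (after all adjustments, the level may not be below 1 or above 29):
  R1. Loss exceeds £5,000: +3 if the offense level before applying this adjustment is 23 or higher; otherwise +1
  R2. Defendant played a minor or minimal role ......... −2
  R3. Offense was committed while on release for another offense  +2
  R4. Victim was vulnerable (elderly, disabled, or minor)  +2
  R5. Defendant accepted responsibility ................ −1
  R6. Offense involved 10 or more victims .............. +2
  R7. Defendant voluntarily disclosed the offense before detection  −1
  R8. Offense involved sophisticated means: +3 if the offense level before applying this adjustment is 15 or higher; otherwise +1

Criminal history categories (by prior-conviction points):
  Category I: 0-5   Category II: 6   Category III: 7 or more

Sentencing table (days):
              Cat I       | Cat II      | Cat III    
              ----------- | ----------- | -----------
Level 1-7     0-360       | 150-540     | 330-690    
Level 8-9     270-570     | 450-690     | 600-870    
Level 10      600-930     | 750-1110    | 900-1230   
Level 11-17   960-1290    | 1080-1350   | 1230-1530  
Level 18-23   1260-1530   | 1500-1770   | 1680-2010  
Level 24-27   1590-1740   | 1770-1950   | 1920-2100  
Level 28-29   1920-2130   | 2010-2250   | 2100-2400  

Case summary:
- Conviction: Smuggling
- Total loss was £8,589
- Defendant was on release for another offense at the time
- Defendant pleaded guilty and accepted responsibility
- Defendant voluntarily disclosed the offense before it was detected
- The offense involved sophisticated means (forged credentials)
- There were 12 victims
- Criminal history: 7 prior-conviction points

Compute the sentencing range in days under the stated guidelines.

600-870 days

Base offense level for smuggling: 4.
R1 applies (level before this adjustment is 4 < 23, so +1): 4 + 1 = 5.
R3 applies: 5 + 2 = 7.
R4 does not apply.
R5 applies: 7 − 1 = 6.
R6 applies: 6 + 2 = 8.
R7 applies: 8 − 1 = 7.
R8 applies (level before this adjustment is 7 < 15, so +1): 7 + 1 = 8.
Final offense level: 8.
Criminal history: 7 prior points → Category III (7+).
Level 8 falls in the 8-9 band.
Grid: Level 8-9 × Category III = 600-870 days.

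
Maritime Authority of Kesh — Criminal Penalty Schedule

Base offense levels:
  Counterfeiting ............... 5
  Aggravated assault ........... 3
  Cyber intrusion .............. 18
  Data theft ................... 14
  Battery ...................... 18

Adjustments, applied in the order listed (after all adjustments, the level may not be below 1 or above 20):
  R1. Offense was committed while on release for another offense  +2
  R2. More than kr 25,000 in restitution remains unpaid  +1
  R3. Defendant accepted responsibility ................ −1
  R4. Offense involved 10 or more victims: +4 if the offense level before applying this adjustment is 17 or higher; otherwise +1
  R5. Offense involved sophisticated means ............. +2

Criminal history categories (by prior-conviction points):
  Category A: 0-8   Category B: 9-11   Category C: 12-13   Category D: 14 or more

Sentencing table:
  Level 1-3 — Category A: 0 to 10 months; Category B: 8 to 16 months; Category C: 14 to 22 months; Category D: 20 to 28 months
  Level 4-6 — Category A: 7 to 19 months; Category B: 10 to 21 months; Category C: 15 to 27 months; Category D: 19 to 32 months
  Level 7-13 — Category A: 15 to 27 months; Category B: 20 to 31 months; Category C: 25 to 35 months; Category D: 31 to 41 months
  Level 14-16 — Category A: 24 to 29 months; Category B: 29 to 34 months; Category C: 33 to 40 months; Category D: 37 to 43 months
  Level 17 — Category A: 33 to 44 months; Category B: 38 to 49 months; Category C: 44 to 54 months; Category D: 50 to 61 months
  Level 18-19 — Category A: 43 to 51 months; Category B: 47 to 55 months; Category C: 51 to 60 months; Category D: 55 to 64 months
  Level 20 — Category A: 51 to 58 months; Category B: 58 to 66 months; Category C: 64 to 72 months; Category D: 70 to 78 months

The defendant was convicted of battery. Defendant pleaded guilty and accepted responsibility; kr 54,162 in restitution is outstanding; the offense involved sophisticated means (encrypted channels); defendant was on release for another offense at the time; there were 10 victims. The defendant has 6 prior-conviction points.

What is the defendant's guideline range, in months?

Base offense level for battery: 18.
R1 applies: 18 + 2 = 20.
R2 applies: 20 + 1 = 21.
R3 applies: 21 − 1 = 20.
R4 applies (level before this adjustment is 20 ≥ 17, so +4): 20 + 4 = 24.
R5 applies: 24 + 2 = 26.
Level 26 exceeds the maximum of 20; capped at 20.
Final offense level: 20.
Criminal history: 6 prior points → Category A (0-8).
Level 20 falls in the 20 band.
Grid: Level 20 × Category A = 51-58 months.

51-58 months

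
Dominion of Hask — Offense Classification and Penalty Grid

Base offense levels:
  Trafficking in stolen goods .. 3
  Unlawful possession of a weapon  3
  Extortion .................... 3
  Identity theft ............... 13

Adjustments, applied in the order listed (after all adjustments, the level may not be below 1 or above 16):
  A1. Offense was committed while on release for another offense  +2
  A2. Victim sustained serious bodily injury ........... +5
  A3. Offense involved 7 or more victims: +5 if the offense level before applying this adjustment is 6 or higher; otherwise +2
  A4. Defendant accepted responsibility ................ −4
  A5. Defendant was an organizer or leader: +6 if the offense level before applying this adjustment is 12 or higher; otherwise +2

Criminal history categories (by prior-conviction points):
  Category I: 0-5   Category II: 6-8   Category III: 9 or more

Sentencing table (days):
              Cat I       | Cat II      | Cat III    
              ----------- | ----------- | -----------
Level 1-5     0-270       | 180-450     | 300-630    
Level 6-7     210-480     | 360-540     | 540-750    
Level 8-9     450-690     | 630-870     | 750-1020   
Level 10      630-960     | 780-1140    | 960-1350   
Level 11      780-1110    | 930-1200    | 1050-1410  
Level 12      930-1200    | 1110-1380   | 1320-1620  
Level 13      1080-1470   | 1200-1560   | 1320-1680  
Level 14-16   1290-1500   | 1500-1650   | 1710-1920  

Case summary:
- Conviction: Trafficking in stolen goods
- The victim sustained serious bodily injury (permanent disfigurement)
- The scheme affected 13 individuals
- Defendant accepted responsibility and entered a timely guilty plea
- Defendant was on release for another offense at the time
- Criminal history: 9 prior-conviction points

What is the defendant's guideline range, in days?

1050-1410 days

Base offense level for trafficking in stolen goods: 3.
A1 applies: 3 + 2 = 5.
A2 applies: 5 + 5 = 10.
A3 applies (level before this adjustment is 10 ≥ 6, so +5): 10 + 5 = 15.
A4 applies: 15 − 4 = 11.
A5 does not apply.
Final offense level: 11.
Criminal history: 9 prior points → Category III (9+).
Level 11 falls in the 11 band.
Grid: Level 11 × Category III = 1050-1410 days.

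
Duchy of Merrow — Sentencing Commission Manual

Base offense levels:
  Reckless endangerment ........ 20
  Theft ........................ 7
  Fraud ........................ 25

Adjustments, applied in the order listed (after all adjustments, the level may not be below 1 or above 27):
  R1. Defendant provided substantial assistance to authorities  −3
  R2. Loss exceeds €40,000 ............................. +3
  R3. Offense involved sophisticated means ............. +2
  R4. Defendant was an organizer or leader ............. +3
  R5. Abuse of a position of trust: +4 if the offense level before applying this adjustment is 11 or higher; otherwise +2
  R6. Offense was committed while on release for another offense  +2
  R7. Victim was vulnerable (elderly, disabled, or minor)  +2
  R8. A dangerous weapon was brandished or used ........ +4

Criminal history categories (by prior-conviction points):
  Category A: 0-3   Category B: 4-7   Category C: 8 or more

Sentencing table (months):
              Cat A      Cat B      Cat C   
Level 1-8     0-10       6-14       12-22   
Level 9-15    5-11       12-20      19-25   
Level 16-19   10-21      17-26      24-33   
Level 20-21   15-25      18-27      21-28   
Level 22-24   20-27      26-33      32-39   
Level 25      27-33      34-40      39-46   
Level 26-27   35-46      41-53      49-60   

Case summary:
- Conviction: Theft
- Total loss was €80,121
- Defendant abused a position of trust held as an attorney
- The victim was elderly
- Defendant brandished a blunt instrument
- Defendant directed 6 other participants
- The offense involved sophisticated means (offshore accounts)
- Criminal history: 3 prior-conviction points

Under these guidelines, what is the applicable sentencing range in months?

Base offense level for theft: 7.
R2 applies: 7 + 3 = 10.
R3 applies: 10 + 2 = 12.
R4 applies: 12 + 3 = 15.
R5 applies (level before this adjustment is 15 ≥ 11, so +4): 15 + 4 = 19.
R6 does not apply.
R7 applies: 19 + 2 = 21.
R8 applies: 21 + 4 = 25.
Final offense level: 25.
Criminal history: 3 prior points → Category A (0-3).
Level 25 falls in the 25 band.
Grid: Level 25 × Category A = 27-33 months.

27-33 months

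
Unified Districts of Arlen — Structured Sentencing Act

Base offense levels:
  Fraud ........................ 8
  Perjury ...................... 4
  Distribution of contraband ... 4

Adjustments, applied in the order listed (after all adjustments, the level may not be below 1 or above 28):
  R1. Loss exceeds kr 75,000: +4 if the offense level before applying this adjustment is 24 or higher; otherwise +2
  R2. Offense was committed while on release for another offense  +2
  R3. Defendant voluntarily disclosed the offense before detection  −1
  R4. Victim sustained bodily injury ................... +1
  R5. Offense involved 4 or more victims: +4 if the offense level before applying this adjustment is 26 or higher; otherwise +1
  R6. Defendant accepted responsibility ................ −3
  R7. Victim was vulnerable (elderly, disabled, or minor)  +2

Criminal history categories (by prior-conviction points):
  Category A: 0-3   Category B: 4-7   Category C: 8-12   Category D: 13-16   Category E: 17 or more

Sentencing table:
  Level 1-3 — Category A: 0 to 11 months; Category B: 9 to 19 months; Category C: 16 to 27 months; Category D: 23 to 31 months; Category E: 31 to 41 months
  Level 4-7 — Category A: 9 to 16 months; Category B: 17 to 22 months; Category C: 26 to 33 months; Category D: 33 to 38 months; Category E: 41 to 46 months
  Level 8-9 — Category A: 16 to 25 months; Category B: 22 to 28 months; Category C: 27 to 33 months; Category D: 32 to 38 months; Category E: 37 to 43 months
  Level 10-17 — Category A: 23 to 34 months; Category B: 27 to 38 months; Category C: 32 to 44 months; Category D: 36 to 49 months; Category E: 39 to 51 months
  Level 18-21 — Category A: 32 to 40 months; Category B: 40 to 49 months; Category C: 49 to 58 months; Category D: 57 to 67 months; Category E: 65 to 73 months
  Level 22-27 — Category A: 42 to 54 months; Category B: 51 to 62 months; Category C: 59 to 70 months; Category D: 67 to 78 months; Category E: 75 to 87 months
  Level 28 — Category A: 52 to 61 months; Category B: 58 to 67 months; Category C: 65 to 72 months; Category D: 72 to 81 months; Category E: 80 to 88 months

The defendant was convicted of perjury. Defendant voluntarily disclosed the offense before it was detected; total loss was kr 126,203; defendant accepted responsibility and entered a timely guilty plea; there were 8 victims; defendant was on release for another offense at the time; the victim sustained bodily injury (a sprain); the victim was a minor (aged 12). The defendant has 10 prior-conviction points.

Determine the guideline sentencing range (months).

Base offense level for perjury: 4.
R1 applies (level before this adjustment is 4 < 24, so +2): 4 + 2 = 6.
R2 applies: 6 + 2 = 8.
R3 applies: 8 − 1 = 7.
R4 applies: 7 + 1 = 8.
R5 applies (level before this adjustment is 8 < 26, so +1): 8 + 1 = 9.
R6 applies: 9 − 3 = 6.
R7 applies: 6 + 2 = 8.
Final offense level: 8.
Criminal history: 10 prior points → Category C (8-12).
Level 8 falls in the 8-9 band.
Grid: Level 8-9 × Category C = 27-33 months.

27-33 months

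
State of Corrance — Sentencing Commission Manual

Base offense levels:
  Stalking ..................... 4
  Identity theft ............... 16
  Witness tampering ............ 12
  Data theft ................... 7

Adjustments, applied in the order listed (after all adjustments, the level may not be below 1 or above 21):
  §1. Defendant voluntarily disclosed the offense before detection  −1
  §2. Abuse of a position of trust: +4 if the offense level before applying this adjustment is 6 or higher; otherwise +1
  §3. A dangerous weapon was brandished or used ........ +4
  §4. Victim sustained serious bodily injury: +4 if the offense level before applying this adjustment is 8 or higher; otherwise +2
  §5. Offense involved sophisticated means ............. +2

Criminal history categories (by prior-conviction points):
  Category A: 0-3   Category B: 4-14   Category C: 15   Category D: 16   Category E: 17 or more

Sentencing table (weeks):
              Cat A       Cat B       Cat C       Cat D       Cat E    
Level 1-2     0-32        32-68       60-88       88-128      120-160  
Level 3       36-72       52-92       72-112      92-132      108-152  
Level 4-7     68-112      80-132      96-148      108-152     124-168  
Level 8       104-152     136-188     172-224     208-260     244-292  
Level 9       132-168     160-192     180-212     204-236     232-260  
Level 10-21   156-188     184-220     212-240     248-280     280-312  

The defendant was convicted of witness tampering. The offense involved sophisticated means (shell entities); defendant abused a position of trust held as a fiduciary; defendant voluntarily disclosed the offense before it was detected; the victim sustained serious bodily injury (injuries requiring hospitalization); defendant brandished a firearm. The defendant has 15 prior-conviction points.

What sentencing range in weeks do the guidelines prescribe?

212-240 weeks

Base offense level for witness tampering: 12.
§1 applies: 12 − 1 = 11.
§2 applies (level before this adjustment is 11 ≥ 6, so +4): 11 + 4 = 15.
§3 applies: 15 + 4 = 19.
§4 applies (level before this adjustment is 19 ≥ 8, so +4): 19 + 4 = 23.
§5 applies: 23 + 2 = 25.
Level 25 exceeds the maximum of 21; capped at 21.
Final offense level: 21.
Criminal history: 15 prior points → Category C (15).
Level 21 falls in the 10-21 band.
Grid: Level 10-21 × Category C = 212-240 weeks.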